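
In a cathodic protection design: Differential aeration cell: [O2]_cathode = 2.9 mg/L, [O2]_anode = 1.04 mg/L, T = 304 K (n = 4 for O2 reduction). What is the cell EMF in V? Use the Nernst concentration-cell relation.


Apply the Nernst concentration-cell relation: E = (RT/nF)*ln(C_cathode/C_anode)
RT/nF = 8.314*304/(4*96485) = 0.00654883 V
ln(2.9/1.04) = 1.02549
E = 0.00654883 * 1.02549 = 0.00672 V

0.00672 V


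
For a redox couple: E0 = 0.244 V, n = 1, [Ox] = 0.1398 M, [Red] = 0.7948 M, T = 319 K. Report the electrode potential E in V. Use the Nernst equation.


Apply the Nernst equation: E = E0 + (RT/nF)*ln([Ox]/[Red])
Step 1: RT/nF = 8.314*319/(1*96485) = 0.02748786 V
Step 2: [Ox]/[Red] = 0.1398/0.7948 = 0.175893
Step 3: ln(0.175893) = -1.737879
Step 4: correction = 0.02748786 * -1.737879 = -0.048 V
E = 0.244 + -0.048 = 0.196 V

0.196 V


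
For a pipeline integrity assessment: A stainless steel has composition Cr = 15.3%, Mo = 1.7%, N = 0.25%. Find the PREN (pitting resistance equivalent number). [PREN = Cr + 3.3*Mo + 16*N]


Apply the PREN formula: PREN = Cr + 3.3*Mo + 16*N
PREN = 15.3 + 3.3*1.7 + 16*0.25
PREN = 15.3 + 5.61 + 4.0 = 24.91

24.91


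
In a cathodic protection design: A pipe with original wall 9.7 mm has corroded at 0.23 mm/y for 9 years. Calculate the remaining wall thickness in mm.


Remaining wall = original − CR × time
t = 9.7 − 0.23*9 = 9.7 − 2.07 = 7.63 mm

7.63 mm


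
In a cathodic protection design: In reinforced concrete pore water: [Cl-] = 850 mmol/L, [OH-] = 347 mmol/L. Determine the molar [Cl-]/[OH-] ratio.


Threshold parameter = [Cl-] / [OH-] (molar basis; both in mmol/L, so units cancel)
Ratio = 850 / 347 = 2.45

2.45


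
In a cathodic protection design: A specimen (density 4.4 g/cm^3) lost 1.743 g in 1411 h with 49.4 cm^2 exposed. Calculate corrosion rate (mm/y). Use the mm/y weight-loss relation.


Apply the mm/y weight-loss relation: CR = 87600 * W / (D * A * T)
Numerator: 87600 * 1.743 = 152686.8
Denominator: 4.4 * 49.4 * 1411 = 306694.96
CR = 152686.8 / 306694.96 = 0.4978 mm/y

0.4978 mm/y


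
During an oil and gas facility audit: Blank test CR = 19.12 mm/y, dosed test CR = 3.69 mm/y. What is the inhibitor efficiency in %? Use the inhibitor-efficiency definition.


Apply the inhibitor-efficiency definition: IE = (CR_blank − CR_inh)/CR_blank × 100
IE = (19.12 − 3.69) / 19.12 × 100
IE = 15.43 / 19.12 × 100 = 80.7 %

80.7 %


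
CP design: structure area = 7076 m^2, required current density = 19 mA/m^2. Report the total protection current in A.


I = area * current density, then convert mA → A (÷1000)
I = 7076 * 19 / 1000 = 134.44 A

134.44 A


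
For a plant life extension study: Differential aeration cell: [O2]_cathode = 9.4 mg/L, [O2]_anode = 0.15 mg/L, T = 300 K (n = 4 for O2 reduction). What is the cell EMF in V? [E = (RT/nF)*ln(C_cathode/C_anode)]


Apply the Nernst concentration-cell relation: E = (RT/nF)*ln(C_cathode/C_anode)
RT/nF = 8.314*300/(4*96485) = 0.00646266 V
ln(9.4/0.15) = 4.13783
E = 0.00646266 * 4.13783 = 0.02674 V

0.02674 V


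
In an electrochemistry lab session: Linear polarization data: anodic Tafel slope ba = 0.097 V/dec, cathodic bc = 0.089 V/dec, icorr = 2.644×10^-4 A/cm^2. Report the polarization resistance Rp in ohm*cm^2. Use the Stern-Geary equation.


Apply the Stern-Geary equation: Rp = ba*bc / (2.303*icorr*(ba+bc))
ba*bc = 0.097*0.089 = 0.008633
ba+bc = 0.186; 2.303*icorr*(ba+bc) = 2.303*2.644×10^-4*0.186 = 1.1325786×10^-4
Rp = 0.008633 / 1.1325786×10^-4 = 76.22 ohm*cm^2

76.22 ohm*cm^2


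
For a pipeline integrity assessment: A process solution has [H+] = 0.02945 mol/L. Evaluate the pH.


pH = −log10[H+]
pH = −log10(0.02945) = 1.53

1.53


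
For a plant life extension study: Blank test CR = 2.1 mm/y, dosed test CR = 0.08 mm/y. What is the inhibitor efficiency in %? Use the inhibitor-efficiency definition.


Apply the inhibitor-efficiency definition: IE = (CR_blank − CR_inh)/CR_blank × 100
IE = (2.1 − 0.08) / 2.1 × 100
IE = 2.02 / 2.1 × 100 = 96.2 %

96.2 %


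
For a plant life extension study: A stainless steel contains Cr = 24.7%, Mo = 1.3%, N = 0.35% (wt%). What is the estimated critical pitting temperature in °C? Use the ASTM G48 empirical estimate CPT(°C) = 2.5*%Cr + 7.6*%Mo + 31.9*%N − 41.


Apply the ASTM G48 empirical CPT estimate: CPT(°C) = 2.5*%Cr + 7.6*%Mo + 31.9*%N − 41
2.5*24.7 = 61.75; 7.6*1.3 = 9.88; 31.9*0.35 = 11.165
CPT = 61.75 + 9.88 + 11.165 − 41 = 41.795 °C
Rounded to 0.1 °C: CPT ≈ 41.8 °C

41.8 °C


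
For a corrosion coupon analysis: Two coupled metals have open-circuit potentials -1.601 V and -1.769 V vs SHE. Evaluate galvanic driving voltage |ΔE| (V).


Driving voltage is the absolute potential difference.
|ΔE| = |-1.601 − (-1.769)| = 0.168 V

0.168 V


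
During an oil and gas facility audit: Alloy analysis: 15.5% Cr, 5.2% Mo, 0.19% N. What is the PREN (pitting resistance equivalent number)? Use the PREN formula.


Apply the PREN formula: PREN = Cr + 3.3*Mo + 16*N
PREN = 15.5 + 3.3*5.2 + 16*0.19
PREN = 15.5 + 17.16 + 3.04 = 35.7

35.7


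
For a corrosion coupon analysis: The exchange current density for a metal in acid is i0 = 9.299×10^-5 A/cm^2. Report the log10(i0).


i0 = 9.299×10^-5 A/cm^2
log10(i0) = -4.032

-4.032


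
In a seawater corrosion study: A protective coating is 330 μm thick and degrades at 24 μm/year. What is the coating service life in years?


Service life = thickness / degradation rate
Life = 330 / 24 = 13.8 years

13.8 years


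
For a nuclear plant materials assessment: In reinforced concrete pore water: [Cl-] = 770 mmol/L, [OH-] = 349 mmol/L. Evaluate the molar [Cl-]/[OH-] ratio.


Threshold parameter = [Cl-] / [OH-] (molar basis; both in mmol/L, so units cancel)
Ratio = 770 / 349 = 2.21

2.21


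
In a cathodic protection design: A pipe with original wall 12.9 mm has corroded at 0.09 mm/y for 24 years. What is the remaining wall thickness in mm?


Remaining wall = original − CR × time
t = 12.9 − 0.09*24 = 12.9 − 2.16 = 10.74 mm

10.74 mm


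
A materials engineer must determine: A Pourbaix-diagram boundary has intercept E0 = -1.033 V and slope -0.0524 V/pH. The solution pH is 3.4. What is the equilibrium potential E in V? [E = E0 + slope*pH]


Apply the Pourbaix line equation: E = E0 + slope*pH
E = -1.033 + (-0.0524)*3.4 = -1.033 + (-0.17816) = -1.21116 V
Rounded to 3 decimal places: E = -1.211 V

-1.211 V


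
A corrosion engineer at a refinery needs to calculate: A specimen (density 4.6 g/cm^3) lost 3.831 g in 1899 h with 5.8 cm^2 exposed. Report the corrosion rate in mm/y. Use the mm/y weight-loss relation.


Apply the mm/y weight-loss relation: CR = 87600 * W / (D * A * T)
Numerator: 87600 * 3.831 = 335595.6
Denominator: 4.6 * 5.8 * 1899 = 50665.32
CR = 335595.6 / 50665.32 = 6.623773 mm/y

6.623773 mm/y


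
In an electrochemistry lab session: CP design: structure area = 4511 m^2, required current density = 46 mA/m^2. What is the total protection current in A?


I = area * current density, then convert mA → A (÷1000)
I = 4511 * 46 / 1000 = 207.51 A

207.51 A


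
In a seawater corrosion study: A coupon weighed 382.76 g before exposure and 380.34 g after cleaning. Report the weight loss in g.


Weight loss = initial − final
WL = 382.76 − 380.34 = 2.42 g

2.42 g


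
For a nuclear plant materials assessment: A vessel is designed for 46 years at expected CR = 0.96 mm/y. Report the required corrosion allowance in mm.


Corrosion allowance = CR × design life
CA = 0.96 * 46 = 44.16 mm

44.16 mm


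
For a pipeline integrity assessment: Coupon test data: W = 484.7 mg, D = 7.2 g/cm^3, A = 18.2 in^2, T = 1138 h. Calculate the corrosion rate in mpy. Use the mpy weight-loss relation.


Apply the mpy weight-loss relation: CR = 534 * W / (D * A * T)
Numerator: 534 * 484.7 = 258829.8
Denominator: 7.2 * 18.2 * 1138 = 149123.52
CR = 258829.8 / 149123.52 = 1.7357 mpy

1.7357 mpy


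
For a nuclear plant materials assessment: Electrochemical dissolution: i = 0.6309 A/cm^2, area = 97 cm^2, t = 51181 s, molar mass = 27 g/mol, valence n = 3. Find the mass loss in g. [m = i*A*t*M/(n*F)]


Apply Faraday's law: m = i*A*t*M / (n*F)
Total charge passed Q = i*A*t = 0.6309*97*51181 = 3132139.0113 C
m = Q*M/(n*F) = 3132139.0113*27/(3*96485) = 292.162 g

292.162 g


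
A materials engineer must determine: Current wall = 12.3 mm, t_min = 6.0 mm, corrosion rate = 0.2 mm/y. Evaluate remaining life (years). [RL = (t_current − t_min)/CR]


Apply the remaining-life relation: RL = (t_current − t_min) / CR
RL = (12.3 − 6.0) / 0.2 = 6.3 / 0.2 = 31.5 years

31.5 years


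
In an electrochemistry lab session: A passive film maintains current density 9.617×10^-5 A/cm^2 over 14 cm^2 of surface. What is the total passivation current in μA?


I = i_pass * A, then convert A → μA (×10^6)
I = 9.617×10^-5 * 14 * 10^6 = 1346.38 μA

1346.38 μA


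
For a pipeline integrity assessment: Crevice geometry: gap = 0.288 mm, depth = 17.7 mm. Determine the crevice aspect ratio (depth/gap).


Aspect ratio = depth / gap
Ratio = 17.7 / 0.288 = 61.5

61.5


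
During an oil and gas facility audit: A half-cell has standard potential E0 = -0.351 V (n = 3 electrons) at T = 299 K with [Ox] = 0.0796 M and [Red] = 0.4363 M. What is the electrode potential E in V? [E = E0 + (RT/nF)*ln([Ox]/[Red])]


Apply the Nernst equation: E = E0 + (RT/nF)*ln([Ox]/[Red])
Step 1: RT/nF = 8.314*299/(3*96485) = 0.00858816 V
Step 2: [Ox]/[Red] = 0.0796/0.4363 = 0.182443
Step 3: ln(0.182443) = -1.701317
Step 4: correction = 0.00858816 * -1.701317 = -0.0146 V
E = -0.351 + -0.0146 = -0.3656 V

-0.3656 V


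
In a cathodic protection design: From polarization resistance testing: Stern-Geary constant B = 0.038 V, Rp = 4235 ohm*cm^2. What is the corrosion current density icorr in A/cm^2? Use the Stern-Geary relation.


Apply the Stern-Geary relation: icorr = B / Rp
icorr = 0.038 / 4235 = 8.973×10^-6 A/cm^2

8.973×10^-6 A/cm^2


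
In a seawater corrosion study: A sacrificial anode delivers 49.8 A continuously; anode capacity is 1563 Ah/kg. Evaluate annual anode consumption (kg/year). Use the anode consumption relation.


Annual consumption = current * hours per year / capacity
Rate = 49.8 * 8760 / 1563 = 279.1 kg/year

279.1 kg/year


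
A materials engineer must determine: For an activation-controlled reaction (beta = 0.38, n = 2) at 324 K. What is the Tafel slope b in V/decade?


Apply the Tafel slope relation: b = 2.303*R*T/(beta*n*F)
Numerator: 2.303 * 8.314 * 324 = 6203.67
Denominator: 0.38 * 2 * 96485 = 73328.6
b = 6203.67 / 73328.6 = 0.085 V/decade

0.085 V/decade


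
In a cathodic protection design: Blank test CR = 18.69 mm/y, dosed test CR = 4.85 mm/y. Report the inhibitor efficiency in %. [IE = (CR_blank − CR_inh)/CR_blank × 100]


Apply the inhibitor-efficiency definition: IE = (CR_blank − CR_inh)/CR_blank × 100
IE = (18.69 − 4.85) / 18.69 × 100
IE = 13.84 / 18.69 × 100 = 74.1 %

74.1 %


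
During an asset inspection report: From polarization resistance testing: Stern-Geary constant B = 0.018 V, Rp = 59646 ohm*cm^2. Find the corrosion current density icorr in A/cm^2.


Apply the Stern-Geary relation: icorr = B / Rp
icorr = 0.018 / 59646 = 3.018×10^-7 A/cm^2

3.018×10^-7 A/cm^2


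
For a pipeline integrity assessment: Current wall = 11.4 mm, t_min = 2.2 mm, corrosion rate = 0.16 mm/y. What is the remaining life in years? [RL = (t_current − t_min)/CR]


Apply the remaining-life relation: RL = (t_current − t_min) / CR
RL = (11.4 − 2.2) / 0.16 = 9.2 / 0.16 = 57.5 years

57.5 years


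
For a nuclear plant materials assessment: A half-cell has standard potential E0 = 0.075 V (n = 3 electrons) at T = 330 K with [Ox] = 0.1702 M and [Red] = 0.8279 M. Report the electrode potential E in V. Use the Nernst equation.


Apply the Nernst equation: E = E0 + (RT/nF)*ln([Ox]/[Red])
Step 1: RT/nF = 8.314*330/(3*96485) = 0.00947857 V
Step 2: [Ox]/[Red] = 0.1702/0.8279 = 0.20558
Step 3: ln(0.20558) = -1.58192
Step 4: correction = 0.00947857 * -1.58192 = -0.015 V
E = 0.075 + -0.015 = 0.06 V

0.06 V


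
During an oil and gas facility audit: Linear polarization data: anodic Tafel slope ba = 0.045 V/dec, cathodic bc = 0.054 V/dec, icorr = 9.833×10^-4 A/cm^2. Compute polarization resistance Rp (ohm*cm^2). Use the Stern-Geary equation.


Apply the Stern-Geary equation: Rp = ba*bc / (2.303*icorr*(ba+bc))
ba*bc = 0.045*0.054 = 0.00243
ba+bc = 0.099; 2.303*icorr*(ba+bc) = 2.303*9.833×10^-4*0.099 = 2.2418945×10^-4
Rp = 0.00243 / 2.2418945×10^-4 = 10.84 ohm*cm^2

10.84 ohm*cm^2


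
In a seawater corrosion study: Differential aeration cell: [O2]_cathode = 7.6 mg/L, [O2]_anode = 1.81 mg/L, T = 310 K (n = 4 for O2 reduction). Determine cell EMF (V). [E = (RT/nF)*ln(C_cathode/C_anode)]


Apply the Nernst concentration-cell relation: E = (RT/nF)*ln(C_cathode/C_anode)
RT/nF = 8.314*310/(4*96485) = 0.00667808 V
ln(7.6/1.81) = 1.43482
E = 0.00667808 * 1.43482 = 0.00958 V

0.00958 V


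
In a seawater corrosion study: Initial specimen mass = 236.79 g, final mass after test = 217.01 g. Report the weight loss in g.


Weight loss = initial − final
WL = 236.79 − 217.01 = 19.78 g

19.78 g


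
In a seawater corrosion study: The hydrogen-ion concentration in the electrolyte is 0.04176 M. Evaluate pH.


pH = −log10[H+]
pH = −log10(0.04176) = 1.38

1.38


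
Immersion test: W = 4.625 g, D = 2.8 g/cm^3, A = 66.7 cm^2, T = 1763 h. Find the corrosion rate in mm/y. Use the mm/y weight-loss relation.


Apply the mm/y weight-loss relation: CR = 87600 * W / (D * A * T)
Numerator: 87600 * 4.625 = 405150.0
Denominator: 2.8 * 66.7 * 1763 = 329257.88
CR = 405150.0 / 329257.88 = 1.230494 mm/y

1.230494 mm/y


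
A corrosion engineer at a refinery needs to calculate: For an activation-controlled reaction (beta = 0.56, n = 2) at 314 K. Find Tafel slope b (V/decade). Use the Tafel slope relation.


Apply the Tafel slope relation: b = 2.303*R*T/(beta*n*F)
Numerator: 2.303 * 8.314 * 314 = 6012.2
Denominator: 0.56 * 2 * 96485 = 108063.2
b = 6012.2 / 108063.2 = 0.056 V/decade

0.056 V/decade


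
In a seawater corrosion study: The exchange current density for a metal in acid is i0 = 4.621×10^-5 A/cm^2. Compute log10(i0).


i0 = 4.621×10^-5 A/cm^2
log10(i0) = -4.335

-4.335


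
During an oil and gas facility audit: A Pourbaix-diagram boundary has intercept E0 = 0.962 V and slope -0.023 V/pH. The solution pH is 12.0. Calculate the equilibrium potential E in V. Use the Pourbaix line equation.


Apply the Pourbaix line equation: E = E0 + slope*pH
E = 0.962 + (-0.023)*12.0 = 0.962 + (-0.276) = 0.686 V
Rounded to 4 decimal places: E = 0.6860 V

0.6860 V


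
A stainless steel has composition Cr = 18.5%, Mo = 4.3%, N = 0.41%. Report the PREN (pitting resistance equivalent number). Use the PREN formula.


Apply the PREN formula: PREN = Cr + 3.3*Mo + 16*N
PREN = 18.5 + 3.3*4.3 + 16*0.41
PREN = 18.5 + 14.19 + 6.56 = 39.25

39.25


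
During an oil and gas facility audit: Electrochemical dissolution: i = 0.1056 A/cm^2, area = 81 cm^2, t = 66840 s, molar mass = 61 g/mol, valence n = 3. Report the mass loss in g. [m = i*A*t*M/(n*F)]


Apply Faraday's law: m = i*A*t*M / (n*F)
Total charge passed Q = i*A*t = 0.1056*81*66840 = 571722.624 C
m = Q*M/(n*F) = 571722.624*61/(3*96485) = 120.4853 g

120.4853 g


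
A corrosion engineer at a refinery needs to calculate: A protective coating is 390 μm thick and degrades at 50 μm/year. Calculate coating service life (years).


Service life = thickness / degradation rate
Life = 390 / 50 = 7.8 years

7.8 years


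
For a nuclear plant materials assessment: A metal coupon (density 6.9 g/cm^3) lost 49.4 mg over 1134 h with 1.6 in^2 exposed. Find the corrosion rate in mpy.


Apply the mpy weight-loss relation: CR = 534 * W / (D * A * T)
Numerator: 534 * 49.4 = 26379.6
Denominator: 6.9 * 1.6 * 1134 = 12519.36
CR = 26379.6 / 12519.36 = 2.107 mpy

2.107 mpy


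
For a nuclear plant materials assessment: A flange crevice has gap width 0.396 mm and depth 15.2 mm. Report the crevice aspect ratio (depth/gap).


Aspect ratio = depth / gap
Ratio = 15.2 / 0.396 = 38.4

38.4


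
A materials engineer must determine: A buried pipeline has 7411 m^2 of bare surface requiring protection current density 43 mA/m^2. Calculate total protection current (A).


I = area * current density, then convert mA → A (÷1000)
I = 7411 * 43 / 1000 = 318.67 A

318.67 A


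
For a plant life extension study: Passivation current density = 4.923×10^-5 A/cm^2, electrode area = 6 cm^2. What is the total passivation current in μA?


I = i_pass * A, then convert A → μA (×10^6)
I = 4.923×10^-5 * 6 * 10^6 = 295.38 μA

295.38 μA


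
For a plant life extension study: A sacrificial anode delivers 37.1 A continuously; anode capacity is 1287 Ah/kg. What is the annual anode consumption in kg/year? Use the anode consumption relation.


Annual consumption = current * hours per year / capacity
Rate = 37.1 * 8760 / 1287 = 252.5 kg/year

252.5 kg/year


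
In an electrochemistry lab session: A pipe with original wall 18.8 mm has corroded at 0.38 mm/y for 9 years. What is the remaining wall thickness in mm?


Remaining wall = original − CR × time
t = 18.8 − 0.38*9 = 18.8 − 3.42 = 15.38 mm

15.38 mm


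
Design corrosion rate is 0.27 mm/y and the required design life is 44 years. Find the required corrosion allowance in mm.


Corrosion allowance = CR × design life
CA = 0.27 * 44 = 11.88 mm

11.88 mm


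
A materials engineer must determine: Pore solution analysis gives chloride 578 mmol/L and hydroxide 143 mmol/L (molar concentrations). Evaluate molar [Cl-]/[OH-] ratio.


Threshold parameter = [Cl-] / [OH-] (molar basis; both in mmol/L, so units cancel)
Ratio = 578 / 143 = 4.04

4.04


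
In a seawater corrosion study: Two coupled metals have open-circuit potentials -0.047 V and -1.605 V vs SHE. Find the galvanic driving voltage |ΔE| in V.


Driving voltage is the absolute potential difference.
|ΔE| = |-0.047 − (-1.605)| = 1.558 V

1.558 V


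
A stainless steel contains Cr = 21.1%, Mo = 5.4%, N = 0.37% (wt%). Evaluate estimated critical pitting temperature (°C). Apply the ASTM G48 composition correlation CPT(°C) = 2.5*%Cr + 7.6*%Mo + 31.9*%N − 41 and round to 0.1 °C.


Apply the ASTM G48 empirical CPT estimate: CPT(°C) = 2.5*%Cr + 7.6*%Mo + 31.9*%N − 41
2.5*21.1 = 52.75; 7.6*5.4 = 41.04; 31.9*0.37 = 11.803
CPT = 52.75 + 41.04 + 11.803 − 41 = 64.593 °C
Rounded to 0.1 °C: CPT ≈ 64.6 °C

64.6 °C


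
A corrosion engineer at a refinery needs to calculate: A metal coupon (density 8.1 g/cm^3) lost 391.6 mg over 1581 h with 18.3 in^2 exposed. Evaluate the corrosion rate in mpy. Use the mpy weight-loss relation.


Apply the mpy weight-loss relation: CR = 534 * W / (D * A * T)
Numerator: 534 * 391.6 = 209114.4
Denominator: 8.1 * 18.3 * 1581 = 234351.63
CR = 209114.4 / 234351.63 = 0.89231 mpy

0.89231 mpy


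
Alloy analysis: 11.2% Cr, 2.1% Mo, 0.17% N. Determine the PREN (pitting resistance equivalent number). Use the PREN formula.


Apply the PREN formula: PREN = Cr + 3.3*Mo + 16*N
PREN = 11.2 + 3.3*2.1 + 16*0.17
PREN = 11.2 + 6.93 + 2.72 = 20.85

20.85


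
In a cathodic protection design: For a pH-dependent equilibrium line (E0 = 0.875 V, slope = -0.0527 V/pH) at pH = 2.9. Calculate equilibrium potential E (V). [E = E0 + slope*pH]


Apply the Pourbaix line equation: E = E0 + slope*pH
E = 0.875 + (-0.0527)*2.9 = 0.875 + (-0.15283) = 0.72217 V
Rounded to 3 decimal places: E = 0.722 V

0.722 V


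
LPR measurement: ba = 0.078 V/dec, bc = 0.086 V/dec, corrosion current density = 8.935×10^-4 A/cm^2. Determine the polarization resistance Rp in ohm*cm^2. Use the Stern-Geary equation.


Apply the Stern-Geary equation: Rp = ba*bc / (2.303*icorr*(ba+bc))
ba*bc = 0.078*0.086 = 0.006708
ba+bc = 0.164; 2.303*icorr*(ba+bc) = 2.303*8.935×10^-4*0.164 = 3.374678×10^-4
Rp = 0.006708 / 3.374678×10^-4 = 19.88 ohm*cm^2

19.88 ohm*cm^2


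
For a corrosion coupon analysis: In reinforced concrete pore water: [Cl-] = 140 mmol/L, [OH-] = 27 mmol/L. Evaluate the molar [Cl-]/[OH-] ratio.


Threshold parameter = [Cl-] / [OH-] (molar basis; both in mmol/L, so units cancel)
Ratio = 140 / 27 = 5.19

5.19


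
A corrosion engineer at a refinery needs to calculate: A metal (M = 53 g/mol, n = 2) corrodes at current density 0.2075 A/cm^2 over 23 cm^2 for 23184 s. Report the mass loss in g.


Apply Faraday's law: m = i*A*t*M / (n*F)
Total charge passed Q = i*A*t = 0.2075*23*23184 = 110645.64 C
m = Q*M/(n*F) = 110645.64*53/(2*96485) = 30.3893 g

30.3893 g


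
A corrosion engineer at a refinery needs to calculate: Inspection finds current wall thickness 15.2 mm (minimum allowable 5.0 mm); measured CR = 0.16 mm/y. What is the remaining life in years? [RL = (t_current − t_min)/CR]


Apply the remaining-life relation: RL = (t_current − t_min) / CR
RL = (15.2 − 5.0) / 0.16 = 10.2 / 0.16 = 63.8 years

63.8 years


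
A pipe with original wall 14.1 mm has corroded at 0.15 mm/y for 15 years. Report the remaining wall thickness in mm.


Remaining wall = original − CR × time
t = 14.1 − 0.15*15 = 14.1 − 2.25 = 11.85 mm

11.85 mm


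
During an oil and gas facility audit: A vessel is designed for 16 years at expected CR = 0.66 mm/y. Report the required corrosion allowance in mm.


Corrosion allowance = CR × design life
CA = 0.66 * 16 = 10.56 mm

10.56 mm


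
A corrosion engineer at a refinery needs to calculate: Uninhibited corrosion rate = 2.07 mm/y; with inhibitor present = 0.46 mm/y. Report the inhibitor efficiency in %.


Apply the inhibitor-efficiency definition: IE = (CR_blank − CR_inh)/CR_blank × 100
IE = (2.07 − 0.46) / 2.07 × 100
IE = 1.61 / 2.07 × 100 = 77.8 %

77.8 %


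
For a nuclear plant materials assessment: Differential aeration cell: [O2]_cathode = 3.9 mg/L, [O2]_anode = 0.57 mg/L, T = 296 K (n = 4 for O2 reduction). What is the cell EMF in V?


Apply the Nernst concentration-cell relation: E = (RT/nF)*ln(C_cathode/C_anode)
RT/nF = 8.314*296/(4*96485) = 0.00637649 V
ln(3.9/0.57) = 1.9231
E = 0.00637649 * 1.9231 = 0.01226 V

0.01226 V


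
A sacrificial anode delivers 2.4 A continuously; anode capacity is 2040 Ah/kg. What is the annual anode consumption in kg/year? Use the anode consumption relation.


Annual consumption = current * hours per year / capacity
Rate = 2.4 * 8760 / 2040 = 10.3 kg/year

10.3 kg/year


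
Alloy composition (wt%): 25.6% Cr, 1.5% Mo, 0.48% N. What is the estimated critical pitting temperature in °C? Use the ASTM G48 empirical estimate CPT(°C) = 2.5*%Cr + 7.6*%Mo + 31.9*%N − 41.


Apply the ASTM G48 empirical CPT estimate: CPT(°C) = 2.5*%Cr + 7.6*%Mo + 31.9*%N − 41
2.5*25.6 = 64; 7.6*1.5 = 11.4; 31.9*0.48 = 15.312
CPT = 64 + 11.4 + 15.312 − 41 = 49.712 °C
Rounded to 0.1 °C: CPT ≈ 49.7 °C

49.7 °C


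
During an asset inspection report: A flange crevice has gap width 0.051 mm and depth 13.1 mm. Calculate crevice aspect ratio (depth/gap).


Aspect ratio = depth / gap
Ratio = 13.1 / 0.051 = 256.9

256.9


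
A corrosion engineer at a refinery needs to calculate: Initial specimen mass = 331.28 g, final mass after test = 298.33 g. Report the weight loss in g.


Weight loss = initial − final
WL = 331.28 − 298.33 = 32.95 g

32.95 g


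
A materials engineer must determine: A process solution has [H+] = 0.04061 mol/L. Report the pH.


pH = −log10[H+]
pH = −log10(0.04061) = 1.39

1.39


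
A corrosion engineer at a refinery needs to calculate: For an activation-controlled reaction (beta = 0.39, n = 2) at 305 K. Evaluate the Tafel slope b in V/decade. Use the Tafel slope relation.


Apply the Tafel slope relation: b = 2.303*R*T/(beta*n*F)
Numerator: 2.303 * 8.314 * 305 = 5839.88
Denominator: 0.39 * 2 * 96485 = 75258.3
b = 5839.88 / 75258.3 = 0.078 V/decade

0.078 V/decade


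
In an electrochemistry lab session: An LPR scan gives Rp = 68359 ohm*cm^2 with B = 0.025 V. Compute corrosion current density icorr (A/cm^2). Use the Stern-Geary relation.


Apply the Stern-Geary relation: icorr = B / Rp
icorr = 0.025 / 68359 = 3.657×10^-7 A/cm^2

3.657×10^-7 A/cm^2


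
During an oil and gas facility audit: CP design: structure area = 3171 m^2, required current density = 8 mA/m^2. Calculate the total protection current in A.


I = area * current density, then convert mA → A (÷1000)
I = 3171 * 8 / 1000 = 25.37 A

25.37 A


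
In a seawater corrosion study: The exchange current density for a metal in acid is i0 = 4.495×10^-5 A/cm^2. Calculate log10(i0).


i0 = 4.495×10^-5 A/cm^2
log10(i0) = -4.347

-4.347


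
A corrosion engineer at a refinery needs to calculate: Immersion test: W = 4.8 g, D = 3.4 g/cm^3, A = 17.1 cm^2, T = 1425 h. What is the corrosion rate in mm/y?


Apply the mm/y weight-loss relation: CR = 87600 * W / (D * A * T)
Numerator: 87600 * 4.8 = 420480.0
Denominator: 3.4 * 17.1 * 1425 = 82849.5
CR = 420480.0 / 82849.5 = 5.075227 mm/y

5.075227 mm/y


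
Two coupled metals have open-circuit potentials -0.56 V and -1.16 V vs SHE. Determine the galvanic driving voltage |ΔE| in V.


Driving voltage is the absolute potential difference.
|ΔE| = |-0.56 − (-1.16)| = 0.6 V

0.6 V


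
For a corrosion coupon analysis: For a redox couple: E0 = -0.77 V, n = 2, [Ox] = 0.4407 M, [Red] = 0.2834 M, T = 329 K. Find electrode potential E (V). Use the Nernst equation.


Apply the Nernst equation: E = E0 + (RT/nF)*ln([Ox]/[Red])
Step 1: RT/nF = 8.314*329/(2*96485) = 0.01417477 V
Step 2: [Ox]/[Red] = 0.4407/0.2834 = 1.555046
Step 3: ln(1.555046) = 0.441505
Step 4: correction = 0.01417477 * 0.441505 = 0.006 V
E = -0.77 + 0.006 = -0.764 V

-0.764 V


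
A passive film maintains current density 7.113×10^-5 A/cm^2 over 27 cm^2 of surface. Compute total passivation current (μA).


I = i_pass * A, then convert A → μA (×10^6)
I = 7.113×10^-5 * 27 * 10^6 = 1920.51 μA

1920.51 μA


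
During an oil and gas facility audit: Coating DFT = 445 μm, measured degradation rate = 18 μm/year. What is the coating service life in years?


Service life = thickness / degradation rate
Life = 445 / 18 = 24.7 years

24.7 years


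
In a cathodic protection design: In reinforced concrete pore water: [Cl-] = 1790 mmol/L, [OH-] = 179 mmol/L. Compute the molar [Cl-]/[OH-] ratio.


Threshold parameter = [Cl-] / [OH-] (molar basis; both in mmol/L, so units cancel)
Ratio = 1790 / 179 = 10.0

10.0


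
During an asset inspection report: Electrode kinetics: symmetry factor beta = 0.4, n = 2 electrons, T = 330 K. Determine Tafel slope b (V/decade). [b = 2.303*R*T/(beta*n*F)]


Apply the Tafel slope relation: b = 2.303*R*T/(beta*n*F)
Numerator: 2.303 * 8.314 * 330 = 6318.56
Denominator: 0.4 * 2 * 96485 = 77188.0
b = 6318.56 / 77188.0 = 0.0819 V/decade

0.0819 V/decade


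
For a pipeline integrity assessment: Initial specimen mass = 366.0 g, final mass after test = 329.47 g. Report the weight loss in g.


Weight loss = initial − final
WL = 366.0 − 329.47 = 36.53 g

36.53 g


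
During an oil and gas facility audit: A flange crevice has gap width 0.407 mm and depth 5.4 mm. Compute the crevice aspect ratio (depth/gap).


Aspect ratio = depth / gap
Ratio = 5.4 / 0.407 = 13.3

13.3


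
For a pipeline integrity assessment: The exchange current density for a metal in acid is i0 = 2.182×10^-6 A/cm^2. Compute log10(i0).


i0 = 2.182×10^-6 A/cm^2
log10(i0) = -5.661

-5.661


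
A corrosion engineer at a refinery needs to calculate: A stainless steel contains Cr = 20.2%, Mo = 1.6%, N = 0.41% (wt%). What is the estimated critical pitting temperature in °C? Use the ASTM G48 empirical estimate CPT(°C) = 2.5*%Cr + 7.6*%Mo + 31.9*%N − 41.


Apply the ASTM G48 empirical CPT estimate: CPT(°C) = 2.5*%Cr + 7.6*%Mo + 31.9*%N − 41
2.5*20.2 = 50.5; 7.6*1.6 = 12.16; 31.9*0.41 = 13.079
CPT = 50.5 + 12.16 + 13.079 − 41 = 34.739 °C
Rounded to 0.1 °C: CPT ≈ 34.7 °C

34.7 °C


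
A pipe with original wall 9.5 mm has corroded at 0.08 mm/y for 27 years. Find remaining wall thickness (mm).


Remaining wall = original − CR × time
t = 9.5 − 0.08*27 = 9.5 − 2.16 = 7.34 mm

7.34 mm


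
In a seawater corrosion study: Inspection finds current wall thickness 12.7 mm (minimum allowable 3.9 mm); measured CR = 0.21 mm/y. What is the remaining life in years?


Apply the remaining-life relation: RL = (t_current − t_min) / CR
RL = (12.7 − 3.9) / 0.21 = 8.8 / 0.21 = 41.9 years

41.9 years


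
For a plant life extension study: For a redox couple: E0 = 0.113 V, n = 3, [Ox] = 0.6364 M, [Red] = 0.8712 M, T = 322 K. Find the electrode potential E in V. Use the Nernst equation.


Apply the Nernst equation: E = E0 + (RT/nF)*ln([Ox]/[Red])
Step 1: RT/nF = 8.314*322/(3*96485) = 0.00924879 V
Step 2: [Ox]/[Red] = 0.6364/0.8712 = 0.730487
Step 3: ln(0.730487) = -0.314044
Step 4: correction = 0.00924879 * -0.314044 = -0.0029 V
E = 0.113 + -0.0029 = 0.1101 V

0.1101 V


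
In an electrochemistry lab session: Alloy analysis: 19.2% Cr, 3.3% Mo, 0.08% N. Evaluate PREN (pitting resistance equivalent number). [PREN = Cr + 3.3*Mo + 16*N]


Apply the PREN formula: PREN = Cr + 3.3*Mo + 16*N
PREN = 19.2 + 3.3*3.3 + 16*0.08
PREN = 19.2 + 10.89 + 1.28 = 31.37

31.37


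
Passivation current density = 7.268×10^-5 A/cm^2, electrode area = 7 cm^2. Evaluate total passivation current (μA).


I = i_pass * A, then convert A → μA (×10^6)
I = 7.268×10^-5 * 7 * 10^6 = 508.76 μA

508.76 μA


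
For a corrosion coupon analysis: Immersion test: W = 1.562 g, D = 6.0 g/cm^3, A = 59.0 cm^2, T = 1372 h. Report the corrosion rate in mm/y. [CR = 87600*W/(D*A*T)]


Apply the mm/y weight-loss relation: CR = 87600 * W / (D * A * T)
Numerator: 87600 * 1.562 = 136831.2
Denominator: 6.0 * 59.0 * 1372 = 485688.0
CR = 136831.2 / 485688.0 = 0.281727 mm/y

0.281727 mm/y


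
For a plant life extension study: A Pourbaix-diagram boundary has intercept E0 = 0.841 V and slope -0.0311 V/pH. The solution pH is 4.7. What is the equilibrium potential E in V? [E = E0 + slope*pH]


Apply the Pourbaix line equation: E = E0 + slope*pH
E = 0.841 + (-0.0311)*4.7 = 0.841 + (-0.14617) = 0.69483 V
Rounded to 4 decimal places: E = 0.6948 V

0.6948 V


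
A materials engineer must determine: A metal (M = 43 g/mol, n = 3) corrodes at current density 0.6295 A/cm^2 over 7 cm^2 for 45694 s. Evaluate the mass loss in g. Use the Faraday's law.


Apply Faraday's law: m = i*A*t*M / (n*F)
Total charge passed Q = i*A*t = 0.6295*7*45694 = 201350.611 C
m = Q*M/(n*F) = 201350.611*43/(3*96485) = 29.91165 g

29.91165 g


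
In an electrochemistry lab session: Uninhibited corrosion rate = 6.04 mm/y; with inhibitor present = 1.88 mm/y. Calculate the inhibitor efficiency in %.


Apply the inhibitor-efficiency definition: IE = (CR_blank − CR_inh)/CR_blank × 100
IE = (6.04 − 1.88) / 6.04 × 100
IE = 4.16 / 6.04 × 100 = 68.9 %

68.9 %


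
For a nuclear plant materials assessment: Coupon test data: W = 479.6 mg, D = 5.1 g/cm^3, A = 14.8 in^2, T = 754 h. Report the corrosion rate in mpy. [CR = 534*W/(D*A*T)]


Apply the mpy weight-loss relation: CR = 534 * W / (D * A * T)
Numerator: 534 * 479.6 = 256106.4
Denominator: 5.1 * 14.8 * 754 = 56911.92
CR = 256106.4 / 56911.92 = 4.5 mpy

4.5 mpy


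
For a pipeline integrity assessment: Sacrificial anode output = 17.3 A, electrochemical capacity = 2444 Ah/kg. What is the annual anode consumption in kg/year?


Annual consumption = current * hours per year / capacity
Rate = 17.3 * 8760 / 2444 = 62.0 kg/year

62.0 kg/year


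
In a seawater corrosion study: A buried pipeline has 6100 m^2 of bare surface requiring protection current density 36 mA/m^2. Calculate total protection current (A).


I = area * current density, then convert mA → A (÷1000)
I = 6100 * 36 / 1000 = 219.6 A

219.6 A


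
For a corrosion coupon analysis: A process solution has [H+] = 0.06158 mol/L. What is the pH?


pH = −log10[H+]
pH = −log10(0.06158) = 1.21

1.21


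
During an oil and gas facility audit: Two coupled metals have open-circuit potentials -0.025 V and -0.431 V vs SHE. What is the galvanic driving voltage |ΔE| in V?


Driving voltage is the absolute potential difference.
|ΔE| = |-0.025 − (-0.431)| = 0.406 V

0.406 V


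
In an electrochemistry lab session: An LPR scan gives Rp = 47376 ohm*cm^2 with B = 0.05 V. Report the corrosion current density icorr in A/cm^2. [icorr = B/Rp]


Apply the Stern-Geary relation: icorr = B / Rp
icorr = 0.05 / 47376 = 1.055×10^-6 A/cm^2

1.055×10^-6 A/cm^2


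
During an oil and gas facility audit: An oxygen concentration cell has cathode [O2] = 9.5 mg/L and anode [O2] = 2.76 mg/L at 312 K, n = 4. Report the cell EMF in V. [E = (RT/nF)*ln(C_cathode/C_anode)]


Apply the Nernst concentration-cell relation: E = (RT/nF)*ln(C_cathode/C_anode)
RT/nF = 8.314*312/(4*96485) = 0.00672117 V
ln(9.5/2.76) = 1.23606
E = 0.00672117 * 1.23606 = 0.00831 V

0.00831 V


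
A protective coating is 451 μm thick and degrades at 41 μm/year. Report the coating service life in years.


Service life = thickness / degradation rate
Life = 451 / 41 = 11.0 years

11.0 years


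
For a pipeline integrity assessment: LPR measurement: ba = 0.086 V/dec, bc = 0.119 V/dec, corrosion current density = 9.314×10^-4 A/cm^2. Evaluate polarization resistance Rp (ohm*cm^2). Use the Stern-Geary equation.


Apply the Stern-Geary equation: Rp = ba*bc / (2.303*icorr*(ba+bc))
ba*bc = 0.086*0.119 = 0.010234
ba+bc = 0.205; 2.303*icorr*(ba+bc) = 2.303*9.314×10^-4*0.205 = 4.3972791×10^-4
Rp = 0.010234 / 4.3972791×10^-4 = 23.27 ohm*cm^2

23.27 ohm*cm^2


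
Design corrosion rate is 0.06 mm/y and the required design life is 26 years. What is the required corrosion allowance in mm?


Corrosion allowance = CR × design life
CA = 0.06 * 26 = 1.56 mm

1.56 mm


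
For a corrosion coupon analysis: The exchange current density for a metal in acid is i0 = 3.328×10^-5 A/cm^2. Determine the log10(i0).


i0 = 3.328×10^-5 A/cm^2
log10(i0) = -4.478

-4.478


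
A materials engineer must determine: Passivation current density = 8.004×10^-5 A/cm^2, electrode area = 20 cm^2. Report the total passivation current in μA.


I = i_pass * A, then convert A → μA (×10^6)
I = 8.004×10^-5 * 20 * 10^6 = 1600.8 μA

1600.8 μA


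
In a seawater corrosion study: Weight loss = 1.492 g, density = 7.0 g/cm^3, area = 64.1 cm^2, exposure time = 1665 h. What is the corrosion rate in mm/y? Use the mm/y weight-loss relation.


Apply the mm/y weight-loss relation: CR = 87600 * W / (D * A * T)
Numerator: 87600 * 1.492 = 130699.2
Denominator: 7.0 * 64.1 * 1665 = 747085.5
CR = 130699.2 / 747085.5 = 0.17495 mm/y

0.17495 mm/y


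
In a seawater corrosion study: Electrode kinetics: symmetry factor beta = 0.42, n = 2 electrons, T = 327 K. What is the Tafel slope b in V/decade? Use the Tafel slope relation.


Apply the Tafel slope relation: b = 2.303*R*T/(beta*n*F)
Numerator: 2.303 * 8.314 * 327 = 6261.12
Denominator: 0.42 * 2 * 96485 = 81047.4
b = 6261.12 / 81047.4 = 0.077 V/decade

0.077 V/decade


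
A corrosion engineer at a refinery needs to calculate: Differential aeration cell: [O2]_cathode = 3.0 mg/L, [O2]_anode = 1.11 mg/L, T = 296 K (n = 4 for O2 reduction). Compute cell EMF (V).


Apply the Nernst concentration-cell relation: E = (RT/nF)*ln(C_cathode/C_anode)
RT/nF = 8.314*296/(4*96485) = 0.00637649 V
ln(3.0/1.11) = 0.99425
E = 0.00637649 * 0.99425 = 0.00634 V

0.00634 V


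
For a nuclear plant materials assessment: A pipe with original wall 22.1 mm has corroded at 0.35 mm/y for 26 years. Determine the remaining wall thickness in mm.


Remaining wall = original − CR × time
t = 22.1 − 0.35*26 = 22.1 − 9.1 = 13.0 mm

13.0 mm


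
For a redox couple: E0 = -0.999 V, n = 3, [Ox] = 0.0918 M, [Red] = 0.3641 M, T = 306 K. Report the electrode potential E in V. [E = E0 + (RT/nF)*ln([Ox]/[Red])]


Apply the Nernst equation: E = E0 + (RT/nF)*ln([Ox]/[Red])
Step 1: RT/nF = 8.314*306/(3*96485) = 0.00878922 V
Step 2: [Ox]/[Red] = 0.0918/0.3641 = 0.252129
Step 3: ln(0.252129) = -1.377814
Step 4: correction = 0.00878922 * -1.377814 = -0.0121 V
E = -0.999 + -0.0121 = -1.0111 V

-1.0111 V


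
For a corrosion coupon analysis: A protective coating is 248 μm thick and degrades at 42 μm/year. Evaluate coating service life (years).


Service life = thickness / degradation rate
Life = 248 / 42 = 5.9 years

5.9 years


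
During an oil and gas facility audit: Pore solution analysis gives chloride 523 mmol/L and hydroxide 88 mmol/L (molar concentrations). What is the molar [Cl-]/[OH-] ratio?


Threshold parameter = [Cl-] / [OH-] (molar basis; both in mmol/L, so units cancel)
Ratio = 523 / 88 = 5.94

5.94


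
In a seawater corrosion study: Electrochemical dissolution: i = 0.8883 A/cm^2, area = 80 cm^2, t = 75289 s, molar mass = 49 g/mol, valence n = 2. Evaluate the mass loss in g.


Apply Faraday's law: m = i*A*t*M / (n*F)
Total charge passed Q = i*A*t = 0.8883*80*75289 = 5350337.496 C
m = Q*M/(n*F) = 5350337.496*49/(2*96485) = 1358.587 g

1358.587 g


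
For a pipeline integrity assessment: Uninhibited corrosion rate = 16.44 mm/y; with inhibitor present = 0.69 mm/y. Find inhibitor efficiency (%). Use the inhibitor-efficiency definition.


Apply the inhibitor-efficiency definition: IE = (CR_blank − CR_inh)/CR_blank × 100
IE = (16.44 − 0.69) / 16.44 × 100
IE = 15.75 / 16.44 × 100 = 95.8 %

95.8 %


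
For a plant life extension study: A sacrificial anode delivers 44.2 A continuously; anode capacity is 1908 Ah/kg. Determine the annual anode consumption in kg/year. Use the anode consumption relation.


Annual consumption = current * hours per year / capacity
Rate = 44.2 * 8760 / 1908 = 202.9 kg/year

202.9 kg/year


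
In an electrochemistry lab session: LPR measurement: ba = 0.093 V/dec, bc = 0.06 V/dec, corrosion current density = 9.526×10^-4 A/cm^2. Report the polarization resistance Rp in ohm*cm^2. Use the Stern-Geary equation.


Apply the Stern-Geary equation: Rp = ba*bc / (2.303*icorr*(ba+bc))
ba*bc = 0.093*0.06 = 0.00558
ba+bc = 0.153; 2.303*icorr*(ba+bc) = 2.303*9.526×10^-4*0.153 = 3.3565718×10^-4
Rp = 0.00558 / 3.3565718×10^-4 = 16.62 ohm*cm^2

16.62 ohm*cm^2


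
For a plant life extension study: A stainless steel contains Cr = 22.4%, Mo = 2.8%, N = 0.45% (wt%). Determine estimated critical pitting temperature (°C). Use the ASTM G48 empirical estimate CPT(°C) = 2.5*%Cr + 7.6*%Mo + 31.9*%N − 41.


Apply the ASTM G48 empirical CPT estimate: CPT(°C) = 2.5*%Cr + 7.6*%Mo + 31.9*%N − 41
2.5*22.4 = 56; 7.6*2.8 = 21.28; 31.9*0.45 = 14.355
CPT = 56 + 21.28 + 14.355 − 41 = 50.635 °C
Rounded to 0.1 °C: CPT ≈ 50.6 °C

50.6 °C


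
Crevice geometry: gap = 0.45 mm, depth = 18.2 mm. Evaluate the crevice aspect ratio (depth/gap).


Aspect ratio = depth / gap
Ratio = 18.2 / 0.45 = 40.4

40.4


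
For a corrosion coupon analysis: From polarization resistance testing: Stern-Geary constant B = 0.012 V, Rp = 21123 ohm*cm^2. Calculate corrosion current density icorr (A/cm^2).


Apply the Stern-Geary relation: icorr = B / Rp
icorr = 0.012 / 21123 = 5.681×10^-7 A/cm^2

5.681×10^-7 A/cm^2


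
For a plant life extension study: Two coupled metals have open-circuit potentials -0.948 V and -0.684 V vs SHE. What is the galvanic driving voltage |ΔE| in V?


Driving voltage is the absolute potential difference.
|ΔE| = |-0.948 − (-0.684)| = 0.264 V

0.264 V


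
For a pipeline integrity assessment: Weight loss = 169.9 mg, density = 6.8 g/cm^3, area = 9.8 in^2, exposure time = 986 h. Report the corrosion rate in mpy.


Apply the mpy weight-loss relation: CR = 534 * W / (D * A * T)
Numerator: 534 * 169.9 = 90726.6
Denominator: 6.8 * 9.8 * 986 = 65707.04
CR = 90726.6 / 65707.04 = 1.381 mpy

1.381 mpy
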